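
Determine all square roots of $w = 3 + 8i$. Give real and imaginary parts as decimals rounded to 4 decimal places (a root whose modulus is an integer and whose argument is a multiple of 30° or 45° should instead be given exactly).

|w| = sqrt(73) ≈ 8.544004, arg(w) ≈ 69.443955°
Root modulus = sqrt(73)^(1/2) ≈ 2.923013
Root arguments: θ_k = (arg(w) + 360°k)/2 for k = 0, 1, ..., 1
Compute each root as (root modulus)(cos θ_k + i sin θ_k) using full-precision intermediates, then round to 4 decimal places.
Roots: 2.4025 + 1.6649i, -2.4025 - 1.6649i


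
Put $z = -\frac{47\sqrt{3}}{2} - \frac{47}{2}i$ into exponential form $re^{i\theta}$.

r = |z| = sqrt((-47*sqrt(3)/2)^2 + (-47/2)^2) = sqrt(6627/4 + 2209/4) = sqrt(2209) = 47
θ = arctan(b/a) = arctan(-23.5/-40.7032) (quadrant-adjusted) = 210° = 7π/6
z = 47e^(i*7π/6)


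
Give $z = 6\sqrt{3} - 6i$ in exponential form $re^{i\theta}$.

r = |z| = sqrt((6*sqrt(3))^2 + (-6)^2) = sqrt(108 + 36) = sqrt(144) = 12
θ = arctan(b/a) = arctan(-6/10.3923) (quadrant-adjusted) = -30° = -π/6
z = 12e^(-i*π/6)


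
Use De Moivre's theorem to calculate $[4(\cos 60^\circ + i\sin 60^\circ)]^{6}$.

By De Moivre: z^n = r^n(cos(nθ) + i sin(nθ))
= 4^6(cos(6*60°) + i sin(6*60°))
= 4096(cos 0° + i sin 0°)
= 4096


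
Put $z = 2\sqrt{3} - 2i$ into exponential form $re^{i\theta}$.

r = |z| = sqrt((2*sqrt(3))^2 + (-2)^2) = sqrt(12 + 4) = sqrt(16) = 4
θ = arctan(b/a) = arctan(-2/3.4641) (quadrant-adjusted) = -30° = -π/6
z = 4e^(-i*π/6)


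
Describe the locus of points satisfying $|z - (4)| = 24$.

|z - z0| = r describes a circle centered at z0 with radius r
Here z0 = 4 and r = 24
Locus: Circle centered at (4, 0) with radius 24


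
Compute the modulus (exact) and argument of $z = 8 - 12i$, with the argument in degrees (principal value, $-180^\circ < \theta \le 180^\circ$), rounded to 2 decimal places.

|z| = sqrt(8^2 + (-12)^2) = sqrt(208)
arg(z) = arctan(b/a) = arctan(-12/8) (quadrant-adjusted) = -56.31°


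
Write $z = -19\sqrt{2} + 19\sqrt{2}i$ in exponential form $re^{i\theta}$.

r = |z| = sqrt((-19*sqrt(2))^2 + (19*sqrt(2))^2) = sqrt(722 + 722) = sqrt(1444) = 38
θ = arctan(b/a) = arctan(26.8701/-26.8701) (quadrant-adjusted) = 135° = 3π/4
z = 38e^(i*3π/4)


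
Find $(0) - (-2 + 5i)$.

(0 - (-2)) + (0 - 5)i = 2 - 5i


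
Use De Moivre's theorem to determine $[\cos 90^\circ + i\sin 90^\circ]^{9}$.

By De Moivre: z^n = r^n(cos(nθ) + i sin(nθ))
= 1^9(cos(9*90°) + i sin(9*90°))
= 1(cos 90° + i sin 90°)
= i


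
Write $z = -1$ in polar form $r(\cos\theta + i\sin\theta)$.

r = |z| = sqrt(a^2 + b^2) = sqrt((-1)^2 + (0)^2) = sqrt(1 + 0) = sqrt(1) = 1
b = 0 and a < 0, so z lies on the negative real axis: θ = 180°
z = 1(cos 180° + i sin 180°)


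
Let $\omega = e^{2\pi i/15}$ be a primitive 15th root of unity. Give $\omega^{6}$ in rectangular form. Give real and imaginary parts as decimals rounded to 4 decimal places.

ω^6 = e^(2πi·6/15) = e^(i·4π/5)
= cos(4π/5) + i sin(4π/5)
= -0.8090 + 0.5878i


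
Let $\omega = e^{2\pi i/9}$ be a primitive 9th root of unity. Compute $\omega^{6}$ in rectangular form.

ω^6 = e^(2πi·6/9) = e^(i·4π/3)
= cos(4π/3) + i sin(4π/3)
= -1/2 - (sqrt(3)/2)i


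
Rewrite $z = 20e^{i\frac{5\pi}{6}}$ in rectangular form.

a = r cos θ = 20 * -sqrt(3)/2 = -10*sqrt(3)
b = r sin θ = 20 * 1/2 = 10
z = -10*sqrt(3) + 10i


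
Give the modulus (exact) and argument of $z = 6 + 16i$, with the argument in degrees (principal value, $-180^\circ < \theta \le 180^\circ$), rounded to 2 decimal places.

|z| = sqrt(6^2 + 16^2) = sqrt(292)
arg(z) = arctan(b/a) = arctan(16/6) (quadrant-adjusted) = 69.44°


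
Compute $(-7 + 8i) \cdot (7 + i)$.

(a1*a2 - b1*b2) + (a1*b2 + b1*a2)i
= (-49 - 8) + (-7 + 56)i
= -57 + 49i


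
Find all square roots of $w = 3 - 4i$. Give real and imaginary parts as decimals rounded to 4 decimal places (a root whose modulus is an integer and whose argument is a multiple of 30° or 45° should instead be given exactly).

|w| = 5, arg(w) ≈ 306.869898°
Root modulus = 5^(1/2) ≈ 2.236068
Root arguments: θ_k = (arg(w) + 360°k)/2 for k = 0, 1, ..., 1
Compute each root as (root modulus)(cos θ_k + i sin θ_k) using full-precision intermediates, then round to 4 decimal places.
Roots: -2.0000 + 1.0000i, 2.0000 - 1.0000i


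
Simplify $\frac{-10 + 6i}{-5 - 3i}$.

Multiply numerator and denominator by conjugate (-5 + 3i):
= (-10 + 6i)(-5 + 3i) / ((-5)^2 + (-3)^2)
= (32 - 60i) / 34
Divide through by 2: (16 - 30i) / 17
= 16/17 - (30/17)i


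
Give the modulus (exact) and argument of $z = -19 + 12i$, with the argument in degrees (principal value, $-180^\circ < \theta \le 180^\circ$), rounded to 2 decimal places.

|z| = sqrt((-19)^2 + 12^2) = sqrt(505)
arg(z) = arctan(b/a) = arctan(12/-19) (quadrant-adjusted) = 147.72°


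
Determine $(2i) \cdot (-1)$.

(a1*a2 - b1*b2) + (a1*b2 + b1*a2)i
= (0 - 0) + (0 + (-2))i
= -2i


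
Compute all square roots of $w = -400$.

|w| = 400, arg(w) = 180°
Root modulus = 400^(1/2) = 20
Root arguments: θ_k = (180° + 360°k)/2 for k = 0, 1, ..., 1
Roots: 20i, -20i


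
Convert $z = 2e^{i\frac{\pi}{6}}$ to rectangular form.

a = r cos θ = 2 * sqrt(3)/2 = sqrt(3)
b = r sin θ = 2 * 1/2 = 1
z = sqrt(3) + i


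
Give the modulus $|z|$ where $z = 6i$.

|z| = sqrt(a^2 + b^2) = sqrt(0^2 + 6^2) = sqrt(36) = 6


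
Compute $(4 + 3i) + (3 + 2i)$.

(4 + 3) + (3 + 2)i = 7 + 5i


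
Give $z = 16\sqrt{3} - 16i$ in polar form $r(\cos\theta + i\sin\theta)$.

r = |z| = sqrt(a^2 + b^2) = sqrt((16*sqrt(3))^2 + (-16)^2) = sqrt(768 + 256) = sqrt(1024) = 32
θ = arctan(b/a) = arctan(-16/27.7128) (quadrant-adjusted) = 330°
z = 32(cos 330° + i sin 330°)


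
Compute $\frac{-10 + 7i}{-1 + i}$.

Multiply numerator and denominator by conjugate (-1 - i):
= (-10 + 7i)(-1 - i) / ((-1)^2 + 1^2)
= (17 + 3i) / 2
= 17/2 + (3/2)i


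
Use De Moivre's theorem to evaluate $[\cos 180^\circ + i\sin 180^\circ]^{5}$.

By De Moivre: z^n = r^n(cos(nθ) + i sin(nθ))
= 1^5(cos(5*180°) + i sin(5*180°))
= 1(cos 180° + i sin 180°)
= -1


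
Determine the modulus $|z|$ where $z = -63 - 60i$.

|z| = sqrt(a^2 + b^2) = sqrt((-63)^2 + (-60)^2) = sqrt(7569) = 87


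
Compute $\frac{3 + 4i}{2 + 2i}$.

Multiply numerator and denominator by conjugate (2 - 2i):
= (3 + 4i)(2 - 2i) / (2^2 + 2^2)
= (14 + 2i) / 8
Divide through by 2: (7 + i) / 4
= 7/4 + (1/4)i


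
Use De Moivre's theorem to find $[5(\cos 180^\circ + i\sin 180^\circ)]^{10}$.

By De Moivre: z^n = r^n(cos(nθ) + i sin(nθ))
= 5^10(cos(10*180°) + i sin(10*180°))
= 9765625(cos 0° + i sin 0°)
= 9765625


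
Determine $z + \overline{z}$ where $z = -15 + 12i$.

z + conjugate(z) = (a + bi) + (a - bi) = 2a
= 2 * (-15) = -30


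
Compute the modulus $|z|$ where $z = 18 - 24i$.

|z| = sqrt(a^2 + b^2) = sqrt(18^2 + (-24)^2) = sqrt(900) = 30


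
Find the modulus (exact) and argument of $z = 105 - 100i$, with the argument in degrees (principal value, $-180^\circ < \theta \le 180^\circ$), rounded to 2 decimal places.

|z| = sqrt(105^2 + (-100)^2) = 145
arg(z) = arctan(b/a) = arctan(-100/105) (quadrant-adjusted) = -43.60°


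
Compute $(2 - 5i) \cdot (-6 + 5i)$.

(a1*a2 - b1*b2) + (a1*b2 + b1*a2)i
= (-12 - (-25)) + (10 + 30)i
= 13 + 40i


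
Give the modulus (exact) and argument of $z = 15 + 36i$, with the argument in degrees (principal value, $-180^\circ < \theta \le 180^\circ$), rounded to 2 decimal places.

|z| = sqrt(15^2 + 36^2) = 39
arg(z) = arctan(b/a) = arctan(36/15) (quadrant-adjusted) = 67.38°


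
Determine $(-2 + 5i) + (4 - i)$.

(-2 + 4) + (5 + (-1))i = 2 + 4i


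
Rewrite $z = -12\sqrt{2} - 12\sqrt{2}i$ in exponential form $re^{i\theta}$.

r = |z| = sqrt((-12*sqrt(2))^2 + (-12*sqrt(2))^2) = sqrt(288 + 288) = sqrt(576) = 24
θ = arctan(b/a) = arctan(-16.9706/-16.9706) (quadrant-adjusted) = -135° = -3π/4
z = 24e^(-i*3π/4)


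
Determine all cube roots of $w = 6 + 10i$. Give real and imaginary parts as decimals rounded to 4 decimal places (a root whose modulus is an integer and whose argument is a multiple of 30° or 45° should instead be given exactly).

|w| = sqrt(136) ≈ 11.661904, arg(w) ≈ 59.036243°
Root modulus = sqrt(136)^(1/3) ≈ 2.267722
Root arguments: θ_k = (arg(w) + 360°k)/3 for k = 0, 1, ..., 2
Compute each root as (root modulus)(cos θ_k + i sin θ_k) using full-precision intermediates, then round to 4 decimal places.
Roots: 2.1353 + 0.7636i, -1.7290 + 1.4674i, -0.4063 - 2.2310i


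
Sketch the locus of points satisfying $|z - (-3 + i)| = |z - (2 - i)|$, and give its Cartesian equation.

|z - z1| = |z - z2| means z is equidistant from z1 and z2,
i.e. the perpendicular bisector of the segment from (-3, 1) to (2, -1) (midpoint (-1/2, 0)).
With z = x + yi, square both sides:
(x - (-3))^2 + (y - 1)^2 = (x - 2)^2 + (y - (-1))^2
The x^2 and y^2 terms cancel: 10x + (-4)y = 5 - 10 = -5
Simplify: 10x - 4y = -5
Locus: Perpendicular bisector of the segment from (-3, 1) to (2, -1): the line 10x - 4y = -5


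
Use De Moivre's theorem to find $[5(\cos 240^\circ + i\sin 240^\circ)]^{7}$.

By De Moivre: z^n = r^n(cos(nθ) + i sin(nθ))
= 5^7(cos(7*240°) + i sin(7*240°))
= 78125(cos 240° + i sin 240°)
= -78125/2 - (78125*sqrt(3)/2)i


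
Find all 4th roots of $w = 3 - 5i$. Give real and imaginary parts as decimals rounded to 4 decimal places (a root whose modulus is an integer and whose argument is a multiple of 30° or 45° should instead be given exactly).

|w| = sqrt(34) ≈ 5.830952, arg(w) ≈ 300.963757°
Root modulus = sqrt(34)^(1/4) ≈ 1.553942
Root arguments: θ_k = (arg(w) + 360°k)/4 for k = 0, 1, ..., 3
Compute each root as (root modulus)(cos θ_k + i sin θ_k) using full-precision intermediates, then round to 4 decimal places.
Roots: 0.3959 + 1.5027i, -1.5027 + 0.3959i, -0.3959 - 1.5027i, 1.5027 - 0.3959i


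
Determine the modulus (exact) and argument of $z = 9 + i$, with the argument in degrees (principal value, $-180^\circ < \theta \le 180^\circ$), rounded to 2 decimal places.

|z| = sqrt(9^2 + 1^2) = sqrt(82)
arg(z) = arctan(b/a) = arctan(1/9) (quadrant-adjusted) = 6.34°


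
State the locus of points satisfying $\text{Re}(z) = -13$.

Re(z) = x where z = x + yi; the equation x = -13 is satisfied by all points with that x-coordinate
Locus: Vertical line x = -13


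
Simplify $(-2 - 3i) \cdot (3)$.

(a1*a2 - b1*b2) + (a1*b2 + b1*a2)i
= (-6 - 0) + (0 + (-9))i
= -6 - 9i


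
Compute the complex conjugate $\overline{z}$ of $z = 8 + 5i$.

If z = a + bi, then conjugate(z) = a - bi
conjugate(8 + 5i) = 8 - 5i


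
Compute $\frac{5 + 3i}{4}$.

Divisor is real, so divide each part by 4:
= 5/4 + (3/4)i


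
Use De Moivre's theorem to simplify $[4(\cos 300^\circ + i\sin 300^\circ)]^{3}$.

By De Moivre: z^n = r^n(cos(nθ) + i sin(nθ))
= 4^3(cos(3*300°) + i sin(3*300°))
= 64(cos 180° + i sin 180°)
= -64


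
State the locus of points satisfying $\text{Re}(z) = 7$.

Re(z) = x where z = x + yi; the equation x = 7 is satisfied by all points with that x-coordinate
Locus: Vertical line x = 7


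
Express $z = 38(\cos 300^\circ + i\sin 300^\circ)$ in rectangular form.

a = r cos θ = 38 * 1/2 = 19
b = r sin θ = 38 * -sqrt(3)/2 = -19*sqrt(3)
z = 19 - 19*sqrt(3)i


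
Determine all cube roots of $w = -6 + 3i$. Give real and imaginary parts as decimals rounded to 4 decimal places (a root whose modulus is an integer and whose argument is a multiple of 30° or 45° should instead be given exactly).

|w| = sqrt(45) ≈ 6.708204, arg(w) ≈ 153.434949°
Root modulus = sqrt(45)^(1/3) ≈ 1.885973
Root arguments: θ_k = (arg(w) + 360°k)/3 for k = 0, 1, ..., 2
Compute each root as (root modulus)(cos θ_k + i sin θ_k) using full-precision intermediates, then round to 4 decimal places.
Roots: 1.1832 + 1.4687i, -1.8635 + 0.2903i, 0.6803 - 1.7590i


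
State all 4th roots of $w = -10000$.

|w| = 10000, arg(w) = 180°
Root modulus = 10000^(1/4) = 10
Root arguments: θ_k = (180° + 360°k)/4 for k = 0, 1, ..., 3
Roots: 5*sqrt(2) + 5*sqrt(2)i, -5*sqrt(2) + 5*sqrt(2)i, -5*sqrt(2) - 5*sqrt(2)i, 5*sqrt(2) - 5*sqrt(2)i


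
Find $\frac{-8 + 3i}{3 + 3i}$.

Multiply numerator and denominator by conjugate (3 - 3i):
= (-8 + 3i)(3 - 3i) / (3^2 + 3^2)
= (-15 + 33i) / 18
Divide through by 3: (-5 + 11i) / 6
= -5/6 + (11/6)i


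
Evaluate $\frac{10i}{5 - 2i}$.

Multiply numerator and denominator by conjugate (5 + 2i):
= (10i)(5 + 2i) / (5^2 + (-2)^2)
= (-20 + 50i) / 29
= -20/29 + (50/29)i


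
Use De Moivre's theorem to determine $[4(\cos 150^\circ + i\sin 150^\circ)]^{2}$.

By De Moivre: z^n = r^n(cos(nθ) + i sin(nθ))
= 4^2(cos(2*150°) + i sin(2*150°))
= 16(cos 300° + i sin 300°)
= 8 - 8*sqrt(3)i


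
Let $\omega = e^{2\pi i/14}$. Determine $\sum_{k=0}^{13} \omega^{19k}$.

Let ζ = ω^19 = e^(2πi·19/14). Since 14 ∤ 19, ζ ≠ 1.
Sum = Σ_{k=0}^{13} ζ^k = (ζ^14 - 1)/(ζ - 1) = (ω^{19·14} - 1)/(ζ - 1) = (1 - 1)/(ζ - 1) = 0


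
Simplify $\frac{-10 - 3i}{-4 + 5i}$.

Multiply numerator and denominator by conjugate (-4 - 5i):
= (-10 - 3i)(-4 - 5i) / ((-4)^2 + 5^2)
= (25 + 62i) / 41
= 25/41 + (62/41)i


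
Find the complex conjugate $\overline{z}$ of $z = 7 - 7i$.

If z = a + bi, then conjugate(z) = a - bi
conjugate(7 - 7i) = 7 + 7i


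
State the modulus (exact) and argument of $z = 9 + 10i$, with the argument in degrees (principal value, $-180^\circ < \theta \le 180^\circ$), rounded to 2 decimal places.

|z| = sqrt(9^2 + 10^2) = sqrt(181)
arg(z) = arctan(b/a) = arctan(10/9) (quadrant-adjusted) = 48.01°


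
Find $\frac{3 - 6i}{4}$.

Divisor is real, so divide each part by 4:
= 3/4 - (3/2)i


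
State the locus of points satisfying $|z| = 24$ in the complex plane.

|z| = 24 means sqrt(x^2 + y^2) = 24
This is a circle of radius 24 centered at the origin


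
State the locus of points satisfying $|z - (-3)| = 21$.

|z - z0| = r describes a circle centered at z0 with radius r
Here z0 = -3 and r = 21
Locus: Circle centered at (-3, 0) with radius 21


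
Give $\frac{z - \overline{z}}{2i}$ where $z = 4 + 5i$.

z - conjugate(z) = 2bi
(z - conjugate(z))/(2i) = 2bi/(2i) = b = 5


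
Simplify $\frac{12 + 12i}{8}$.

Divisor is real, so divide each part by 8:
= 3/2 + (3/2)i


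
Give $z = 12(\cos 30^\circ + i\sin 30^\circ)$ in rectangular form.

a = r cos θ = 12 * sqrt(3)/2 = 6*sqrt(3)
b = r sin θ = 12 * 1/2 = 6
z = 6*sqrt(3) + 6i


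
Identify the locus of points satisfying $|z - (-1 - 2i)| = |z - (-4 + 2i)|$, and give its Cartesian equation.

|z - z1| = |z - z2| means z is equidistant from z1 and z2,
i.e. the perpendicular bisector of the segment from (-1, -2) to (-4, 2) (midpoint (-5/2, 0)).
With z = x + yi, square both sides:
(x - (-1))^2 + (y - (-2))^2 = (x - (-4))^2 + (y - 2)^2
The x^2 and y^2 terms cancel: -6x + 8y = 20 - 5 = 15
Simplify: 6x - 8y = -15
Locus: Perpendicular bisector of the segment from (-1, -2) to (-4, 2): the line 6x - 8y = -15


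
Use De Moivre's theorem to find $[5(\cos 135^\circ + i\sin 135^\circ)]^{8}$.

By De Moivre: z^n = r^n(cos(nθ) + i sin(nθ))
= 5^8(cos(8*135°) + i sin(8*135°))
= 390625(cos 0° + i sin 0°)
= 390625


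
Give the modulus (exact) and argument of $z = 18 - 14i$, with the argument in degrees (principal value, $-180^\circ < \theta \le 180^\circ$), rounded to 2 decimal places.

|z| = sqrt(18^2 + (-14)^2) = sqrt(520)
arg(z) = arctan(b/a) = arctan(-14/18) (quadrant-adjusted) = -37.87°


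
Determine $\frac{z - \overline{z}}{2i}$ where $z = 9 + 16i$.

z - conjugate(z) = 2bi
(z - conjugate(z))/(2i) = 2bi/(2i) = b = 16


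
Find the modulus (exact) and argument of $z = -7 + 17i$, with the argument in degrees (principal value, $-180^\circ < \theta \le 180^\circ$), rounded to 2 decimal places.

|z| = sqrt((-7)^2 + 17^2) = sqrt(338)
arg(z) = arctan(b/a) = arctan(17/-7) (quadrant-adjusted) = 112.38°


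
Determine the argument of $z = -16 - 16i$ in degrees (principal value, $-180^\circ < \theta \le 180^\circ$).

θ = arctan(b/a) = arctan(-16/-16) (quadrant-adjusted) = -135°


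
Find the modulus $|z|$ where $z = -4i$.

|z| = sqrt(a^2 + b^2) = sqrt(0^2 + (-4)^2) = sqrt(16) = 4


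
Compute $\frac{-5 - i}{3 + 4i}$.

Multiply numerator and denominator by conjugate (3 - 4i):
= (-5 - i)(3 - 4i) / (3^2 + 4^2)
= (-19 + 17i) / 25
= -19/25 + (17/25)i


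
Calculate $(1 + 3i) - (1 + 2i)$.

(1 - 1) + (3 - 2)i = i


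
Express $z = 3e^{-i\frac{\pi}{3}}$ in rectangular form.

a = r cos θ = 3 * 1/2 = 3/2
b = r sin θ = 3 * -sqrt(3)/2 = -3*sqrt(3)/2
z = 3/2 - (3*sqrt(3)/2)i


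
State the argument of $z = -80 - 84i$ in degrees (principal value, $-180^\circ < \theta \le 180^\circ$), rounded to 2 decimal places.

θ = arctan(b/a) = arctan(-84/-80) (quadrant-adjusted) = -133.60°


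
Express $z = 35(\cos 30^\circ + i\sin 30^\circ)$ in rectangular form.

a = r cos θ = 35 * sqrt(3)/2 = 35*sqrt(3)/2
b = r sin θ = 35 * 1/2 = 35/2
z = 35*sqrt(3)/2 + (35/2)i


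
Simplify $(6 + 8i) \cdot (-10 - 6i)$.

(a1*a2 - b1*b2) + (a1*b2 + b1*a2)i
= (-60 - (-48)) + (-36 + (-80))i
= -12 - 116i


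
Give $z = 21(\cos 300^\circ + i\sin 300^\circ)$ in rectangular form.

a = r cos θ = 21 * 1/2 = 21/2
b = r sin θ = 21 * -sqrt(3)/2 = -21*sqrt(3)/2
z = 21/2 - (21*sqrt(3)/2)i


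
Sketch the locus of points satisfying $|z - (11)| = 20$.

|z - z0| = r describes a circle centered at z0 with radius r
Here z0 = 11 and r = 20
Locus: Circle centered at (11, 0) with radius 20


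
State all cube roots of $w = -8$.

|w| = 8, arg(w) = 180°
Root modulus = 8^(1/3) = 2
Root arguments: θ_k = (180° + 360°k)/3 for k = 0, 1, ..., 2
Roots: 1 + sqrt(3)i, -2, 1 - sqrt(3)i


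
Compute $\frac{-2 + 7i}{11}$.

Divisor is real, so divide each part by 11:
= -2/11 + (7/11)i


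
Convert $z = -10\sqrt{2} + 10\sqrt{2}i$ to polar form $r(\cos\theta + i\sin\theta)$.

r = |z| = sqrt(a^2 + b^2) = sqrt((-10*sqrt(2))^2 + (10*sqrt(2))^2) = sqrt(200 + 200) = sqrt(400) = 20
θ = arctan(b/a) = arctan(14.1421/-14.1421) (quadrant-adjusted) = 135°
z = 20(cos 135° + i sin 135°)


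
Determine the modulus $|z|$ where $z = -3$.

|z| = sqrt(a^2 + b^2) = sqrt((-3)^2 + 0^2) = sqrt(9) = 3


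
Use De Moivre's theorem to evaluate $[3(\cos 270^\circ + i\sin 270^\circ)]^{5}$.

By De Moivre: z^n = r^n(cos(nθ) + i sin(nθ))
= 3^5(cos(5*270°) + i sin(5*270°))
= 243(cos 270° + i sin 270°)
= -243i


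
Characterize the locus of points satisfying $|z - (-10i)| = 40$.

|z - z0| = r describes a circle centered at z0 with radius r
Here z0 = -10i and r = 40
Locus: Circle centered at (0, -10) with radius 40


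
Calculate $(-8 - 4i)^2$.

(a + bi)^2 = a^2 - b^2 + 2abi
= (-8)^2 - (-4)^2 + 2*(-8)*(-4)i
= 48 + 64i


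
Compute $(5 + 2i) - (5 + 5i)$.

(5 - 5) + (2 - 5)i = -3i


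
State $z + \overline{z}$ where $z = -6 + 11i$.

z + conjugate(z) = (a + bi) + (a - bi) = 2a
= 2 * (-6) = -12


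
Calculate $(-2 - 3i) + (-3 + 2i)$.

(-2 + (-3)) + (-3 + 2)i = -5 - i


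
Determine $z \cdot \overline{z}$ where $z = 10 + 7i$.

z * conjugate(z) = |z|^2 = a^2 + b^2
= 10^2 + 7^2 = 149


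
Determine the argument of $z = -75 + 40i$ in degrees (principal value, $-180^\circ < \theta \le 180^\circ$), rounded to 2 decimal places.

θ = arctan(b/a) = arctan(40/-75) (quadrant-adjusted) = 151.93°


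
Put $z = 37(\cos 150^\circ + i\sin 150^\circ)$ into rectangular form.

a = r cos θ = 37 * -sqrt(3)/2 = -37*sqrt(3)/2
b = r sin θ = 37 * 1/2 = 37/2
z = -37*sqrt(3)/2 + (37/2)i


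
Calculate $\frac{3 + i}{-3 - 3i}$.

Multiply numerator and denominator by conjugate (-3 + 3i):
= (3 + i)(-3 + 3i) / ((-3)^2 + (-3)^2)
= (-12 + 6i) / 18
Divide through by 6: (-2 + i) / 3
= -2/3 + (1/3)i


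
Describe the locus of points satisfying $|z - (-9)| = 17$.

|z - z0| = r describes a circle centered at z0 with radius r
Here z0 = -9 and r = 17
Locus: Circle centered at (-9, 0) with radius 17


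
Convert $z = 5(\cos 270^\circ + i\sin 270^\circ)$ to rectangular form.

a = r cos θ = 5 * 0 = 0
b = r sin θ = 5 * -1 = -5
z = -5i


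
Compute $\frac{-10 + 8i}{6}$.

Divisor is real, so divide each part by 6:
= -5/3 + (4/3)i


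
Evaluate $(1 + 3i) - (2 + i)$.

(1 - 2) + (3 - 1)i = -1 + 2i


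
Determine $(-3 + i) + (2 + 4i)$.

(-3 + 2) + (1 + 4)i = -1 + 5i


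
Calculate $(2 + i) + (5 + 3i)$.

(2 + 5) + (1 + 3)i = 7 + 4i


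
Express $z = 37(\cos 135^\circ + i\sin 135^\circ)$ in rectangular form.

a = r cos θ = 37 * -sqrt(2)/2 = -37*sqrt(2)/2
b = r sin θ = 37 * sqrt(2)/2 = 37*sqrt(2)/2
z = -37*sqrt(2)/2 + (37*sqrt(2)/2)i


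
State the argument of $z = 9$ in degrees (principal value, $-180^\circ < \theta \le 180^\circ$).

b = 0 and a > 0, so z lies on the positive real axis: θ = 0°


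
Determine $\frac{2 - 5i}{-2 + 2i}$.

Multiply numerator and denominator by conjugate (-2 - 2i):
= (2 - 5i)(-2 - 2i) / ((-2)^2 + 2^2)
= (-14 + 6i) / 8
Divide through by 2: (-7 + 3i) / 4
= -7/4 + (3/4)i


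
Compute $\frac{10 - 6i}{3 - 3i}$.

Multiply numerator and denominator by conjugate (3 + 3i):
= (10 - 6i)(3 + 3i) / (3^2 + (-3)^2)
= (48 + 12i) / 18
Divide through by 6: (8 + 2i) / 3
= 8/3 + (2/3)i


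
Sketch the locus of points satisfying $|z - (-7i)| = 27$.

|z - z0| = r describes a circle centered at z0 with radius r
Here z0 = -7i and r = 27
Locus: Circle centered at (0, -7) with radius 27


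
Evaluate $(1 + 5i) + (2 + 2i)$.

(1 + 2) + (5 + 2)i = 3 + 7i


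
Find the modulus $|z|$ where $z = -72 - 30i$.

|z| = sqrt(a^2 + b^2) = sqrt((-72)^2 + (-30)^2) = sqrt(6084) = 78


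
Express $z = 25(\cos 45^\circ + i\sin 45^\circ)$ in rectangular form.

a = r cos θ = 25 * sqrt(2)/2 = 25*sqrt(2)/2
b = r sin θ = 25 * sqrt(2)/2 = 25*sqrt(2)/2
z = 25*sqrt(2)/2 + (25*sqrt(2)/2)i


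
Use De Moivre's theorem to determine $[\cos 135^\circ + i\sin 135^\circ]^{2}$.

By De Moivre: z^n = r^n(cos(nθ) + i sin(nθ))
= 1^2(cos(2*135°) + i sin(2*135°))
= 1(cos 270° + i sin 270°)
= -i


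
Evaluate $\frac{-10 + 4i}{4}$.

Divisor is real, so divide each part by 4:
= -5/2 + i


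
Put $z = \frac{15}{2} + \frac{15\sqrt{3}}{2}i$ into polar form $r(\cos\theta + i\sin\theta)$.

r = |z| = sqrt(a^2 + b^2) = sqrt((15/2)^2 + (15*sqrt(3)/2)^2) = sqrt(225/4 + 675/4) = sqrt(225) = 15
θ = arctan(b/a) = arctan(12.9904/7.5) (quadrant-adjusted) = 60°
z = 15(cos 60° + i sin 60°)


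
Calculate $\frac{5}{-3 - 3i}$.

Multiply numerator and denominator by conjugate (-3 + 3i):
= (5)(-3 + 3i) / ((-3)^2 + (-3)^2)
= (-15 + 15i) / 18
Divide through by 3: (-5 + 5i) / 6
= -5/6 + (5/6)i


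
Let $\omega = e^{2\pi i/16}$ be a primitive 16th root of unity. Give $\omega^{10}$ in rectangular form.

ω^10 = e^(2πi·10/16) = e^(i·5π/4)
= cos(5π/4) + i sin(5π/4)
= -sqrt(2)/2 - (sqrt(2)/2)i


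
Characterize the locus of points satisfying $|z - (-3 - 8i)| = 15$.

|z - z0| = r describes a circle centered at z0 with radius r
Here z0 = -3 - 8i and r = 15
Locus: Circle centered at (-3, -8) with radius 15


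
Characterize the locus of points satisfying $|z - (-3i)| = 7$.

|z - z0| = r describes a circle centered at z0 with radius r
Here z0 = -3i and r = 7
Locus: Circle centered at (0, -3) with radius 7


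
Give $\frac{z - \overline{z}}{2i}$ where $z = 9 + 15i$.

z - conjugate(z) = 2bi
(z - conjugate(z))/(2i) = 2bi/(2i) = b = 15


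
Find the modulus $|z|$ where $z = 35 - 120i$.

|z| = sqrt(a^2 + b^2) = sqrt(35^2 + (-120)^2) = sqrt(15625) = 125


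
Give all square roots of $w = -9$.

|w| = 9, arg(w) = 180°
Root modulus = 9^(1/2) = 3
Root arguments: θ_k = (180° + 360°k)/2 for k = 0, 1, ..., 1
Roots: 3i, -3i


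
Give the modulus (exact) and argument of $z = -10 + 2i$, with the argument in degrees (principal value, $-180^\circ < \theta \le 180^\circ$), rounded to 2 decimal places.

|z| = sqrt((-10)^2 + 2^2) = sqrt(104)
arg(z) = arctan(b/a) = arctan(2/-10) (quadrant-adjusted) = 168.69°


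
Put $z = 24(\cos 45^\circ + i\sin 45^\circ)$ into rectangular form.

a = r cos θ = 24 * sqrt(2)/2 = 12*sqrt(2)
b = r sin θ = 24 * sqrt(2)/2 = 12*sqrt(2)
z = 12*sqrt(2) + 12*sqrt(2)i


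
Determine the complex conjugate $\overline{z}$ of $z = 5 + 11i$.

If z = a + bi, then conjugate(z) = a - bi
conjugate(5 + 11i) = 5 - 11i


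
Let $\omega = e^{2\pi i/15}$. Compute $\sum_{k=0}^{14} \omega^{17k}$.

Let ζ = ω^17 = e^(2πi·17/15). Since 15 ∤ 17, ζ ≠ 1.
Sum = Σ_{k=0}^{14} ζ^k = (ζ^15 - 1)/(ζ - 1) = (ω^{17·15} - 1)/(ζ - 1) = (1 - 1)/(ζ - 1) = 0


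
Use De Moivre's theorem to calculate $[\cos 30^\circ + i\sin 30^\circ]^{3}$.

By De Moivre: z^n = r^n(cos(nθ) + i sin(nθ))
= 1^3(cos(3*30°) + i sin(3*30°))
= 1(cos 90° + i sin 90°)
= i


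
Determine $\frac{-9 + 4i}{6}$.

Divisor is real, so divide each part by 6:
= -3/2 + (2/3)i


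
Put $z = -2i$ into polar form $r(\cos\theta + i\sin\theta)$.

r = |z| = sqrt(a^2 + b^2) = sqrt((0)^2 + (-2)^2) = sqrt(0 + 4) = sqrt(4) = 2
a = 0 and b < 0, so z lies on the negative imaginary axis: θ = 270°
z = 2(cos 270° + i sin 270°)


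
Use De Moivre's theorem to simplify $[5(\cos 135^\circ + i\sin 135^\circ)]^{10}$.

By De Moivre: z^n = r^n(cos(nθ) + i sin(nθ))
= 5^10(cos(10*135°) + i sin(10*135°))
= 9765625(cos 270° + i sin 270°)
= -9765625i


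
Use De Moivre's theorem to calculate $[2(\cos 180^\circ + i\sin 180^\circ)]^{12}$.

By De Moivre: z^n = r^n(cos(nθ) + i sin(nθ))
= 2^12(cos(12*180°) + i sin(12*180°))
= 4096(cos 0° + i sin 0°)
= 4096


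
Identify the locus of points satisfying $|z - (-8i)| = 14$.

|z - z0| = r describes a circle centered at z0 with radius r
Here z0 = -8i and r = 14
Locus: Circle centered at (0, -8) with radius 14


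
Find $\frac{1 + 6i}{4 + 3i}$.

Multiply numerator and denominator by conjugate (4 - 3i):
= (1 + 6i)(4 - 3i) / (4^2 + 3^2)
= (22 + 21i) / 25
= 22/25 + (21/25)i


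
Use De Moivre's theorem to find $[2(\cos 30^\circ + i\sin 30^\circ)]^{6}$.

By De Moivre: z^n = r^n(cos(nθ) + i sin(nθ))
= 2^6(cos(6*30°) + i sin(6*30°))
= 64(cos 180° + i sin 180°)
= -64


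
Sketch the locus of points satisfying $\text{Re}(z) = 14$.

Re(z) = x where z = x + yi; the equation x = 14 is satisfied by all points with that x-coordinate
Locus: Vertical line x = 14


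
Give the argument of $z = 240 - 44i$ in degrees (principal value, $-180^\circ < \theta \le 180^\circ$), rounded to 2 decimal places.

θ = arctan(b/a) = arctan(-44/240) (quadrant-adjusted) = -10.39°


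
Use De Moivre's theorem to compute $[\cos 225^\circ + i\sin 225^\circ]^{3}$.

By De Moivre: z^n = r^n(cos(nθ) + i sin(nθ))
= 1^3(cos(3*225°) + i sin(3*225°))
= 1(cos 315° + i sin 315°)
= sqrt(2)/2 - (sqrt(2)/2)i


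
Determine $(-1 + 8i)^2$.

(a + bi)^2 = a^2 - b^2 + 2abi
= (-1)^2 - 8^2 + 2*(-1)*8i
= -63 - 16i


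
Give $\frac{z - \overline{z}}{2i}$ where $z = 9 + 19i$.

z - conjugate(z) = 2bi
(z - conjugate(z))/(2i) = 2bi/(2i) = b = 19


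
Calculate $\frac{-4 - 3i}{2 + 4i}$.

Multiply numerator and denominator by conjugate (2 - 4i):
= (-4 - 3i)(2 - 4i) / (2^2 + 4^2)
= (-20 + 10i) / 20
Divide through by 10: (-2 + i) / 2
= -1 + (1/2)i


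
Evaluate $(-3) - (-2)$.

(-3 - (-2)) + (0 - 0)i = -1


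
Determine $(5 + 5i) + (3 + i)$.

(5 + 3) + (5 + 1)i = 8 + 6i


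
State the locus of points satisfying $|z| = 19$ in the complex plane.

|z| = 19 means sqrt(x^2 + y^2) = 19
This is a circle of radius 19 centered at the origin


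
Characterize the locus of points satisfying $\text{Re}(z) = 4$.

Re(z) = x where z = x + yi; the equation x = 4 is satisfied by all points with that x-coordinate
Locus: Vertical line x = 4


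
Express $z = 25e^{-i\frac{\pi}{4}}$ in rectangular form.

a = r cos θ = 25 * sqrt(2)/2 = 25*sqrt(2)/2
b = r sin θ = 25 * -sqrt(2)/2 = -25*sqrt(2)/2
z = 25*sqrt(2)/2 - (25*sqrt(2)/2)i


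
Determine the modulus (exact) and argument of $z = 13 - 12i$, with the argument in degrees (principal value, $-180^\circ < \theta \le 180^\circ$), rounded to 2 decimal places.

|z| = sqrt(13^2 + (-12)^2) = sqrt(313)
arg(z) = arctan(b/a) = arctan(-12/13) (quadrant-adjusted) = -42.71°


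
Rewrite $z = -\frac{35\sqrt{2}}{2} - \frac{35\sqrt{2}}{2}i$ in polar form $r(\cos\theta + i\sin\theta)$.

r = |z| = sqrt(a^2 + b^2) = sqrt((-35*sqrt(2)/2)^2 + (-35*sqrt(2)/2)^2) = sqrt(1225/2 + 1225/2) = sqrt(1225) = 35
θ = arctan(b/a) = arctan(-24.7487/-24.7487) (quadrant-adjusted) = 225°
z = 35(cos 225° + i sin 225°)


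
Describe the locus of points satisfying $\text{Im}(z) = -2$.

Im(z) = y where z = x + yi; the equation y = -2 is satisfied by all points with that y-coordinate
Locus: Horizontal line y = -2


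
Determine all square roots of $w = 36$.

|w| = 36, arg(w) = 0°
Root modulus = 36^(1/2) = 6
Root arguments: θ_k = (0° + 360°k)/2 for k = 0, 1, ..., 1
Roots: 6, -6


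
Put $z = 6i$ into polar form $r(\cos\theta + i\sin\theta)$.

r = |z| = sqrt(a^2 + b^2) = sqrt((0)^2 + (6)^2) = sqrt(0 + 36) = sqrt(36) = 6
a = 0 and b > 0, so z lies on the positive imaginary axis: θ = 90°
z = 6(cos 90° + i sin 90°)


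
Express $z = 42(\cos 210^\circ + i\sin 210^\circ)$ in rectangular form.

a = r cos θ = 42 * -sqrt(3)/2 = -21*sqrt(3)
b = r sin θ = 42 * -1/2 = -21
z = -21*sqrt(3) - 21i


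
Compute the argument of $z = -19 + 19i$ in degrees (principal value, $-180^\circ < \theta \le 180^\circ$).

θ = arctan(b/a) = arctan(19/-19) (quadrant-adjusted) = 135°


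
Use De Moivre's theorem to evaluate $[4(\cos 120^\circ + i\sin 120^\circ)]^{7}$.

By De Moivre: z^n = r^n(cos(nθ) + i sin(nθ))
= 4^7(cos(7*120°) + i sin(7*120°))
= 16384(cos 120° + i sin 120°)
= -8192 + 8192*sqrt(3)i


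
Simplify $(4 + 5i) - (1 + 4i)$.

(4 - 1) + (5 - 4)i = 3 + i


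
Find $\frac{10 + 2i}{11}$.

Divisor is real, so divide each part by 11:
= 10/11 + (2/11)i


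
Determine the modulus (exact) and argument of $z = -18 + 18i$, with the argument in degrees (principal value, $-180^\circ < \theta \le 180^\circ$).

|z| = sqrt((-18)^2 + 18^2) = sqrt(648)
arg(z) = arctan(b/a) = arctan(18/-18) (quadrant-adjusted) = 135°


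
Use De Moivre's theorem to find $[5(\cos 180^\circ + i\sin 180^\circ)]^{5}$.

By De Moivre: z^n = r^n(cos(nθ) + i sin(nθ))
= 5^5(cos(5*180°) + i sin(5*180°))
= 3125(cos 180° + i sin 180°)
= -3125


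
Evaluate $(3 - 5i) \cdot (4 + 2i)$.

(a1*a2 - b1*b2) + (a1*b2 + b1*a2)i
= (12 - (-10)) + (6 + (-20))i
= 22 - 14i


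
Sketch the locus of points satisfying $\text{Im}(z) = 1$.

Im(z) = y where z = x + yi; the equation y = 1 is satisfied by all points with that y-coordinate
Locus: Horizontal line y = 1


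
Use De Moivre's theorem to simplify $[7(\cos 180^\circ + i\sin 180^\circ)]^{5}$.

By De Moivre: z^n = r^n(cos(nθ) + i sin(nθ))
= 7^5(cos(5*180°) + i sin(5*180°))
= 16807(cos 180° + i sin 180°)
= -16807


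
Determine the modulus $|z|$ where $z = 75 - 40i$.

|z| = sqrt(a^2 + b^2) = sqrt(75^2 + (-40)^2) = sqrt(7225) = 85


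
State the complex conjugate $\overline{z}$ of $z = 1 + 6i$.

If z = a + bi, then conjugate(z) = a - bi
conjugate(1 + 6i) = 1 - 6i


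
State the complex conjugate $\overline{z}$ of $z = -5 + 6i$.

If z = a + bi, then conjugate(z) = a - bi
conjugate(-5 + 6i) = -5 - 6i


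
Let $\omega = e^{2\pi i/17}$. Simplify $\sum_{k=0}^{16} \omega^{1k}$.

Let ζ = ω^1 = e^(2πi·1/17). Since 17 ∤ 1, ζ ≠ 1.
Sum = Σ_{k=0}^{16} ζ^k = (ζ^17 - 1)/(ζ - 1) = (ω^{1·17} - 1)/(ζ - 1) = (1 - 1)/(ζ - 1) = 0


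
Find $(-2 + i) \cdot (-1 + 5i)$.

(a1*a2 - b1*b2) + (a1*b2 + b1*a2)i
= (2 - 5) + (-10 + (-1))i
= -3 - 11i


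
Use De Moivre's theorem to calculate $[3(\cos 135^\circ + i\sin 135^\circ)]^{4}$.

By De Moivre: z^n = r^n(cos(nθ) + i sin(nθ))
= 3^4(cos(4*135°) + i sin(4*135°))
= 81(cos 180° + i sin 180°)
= -81


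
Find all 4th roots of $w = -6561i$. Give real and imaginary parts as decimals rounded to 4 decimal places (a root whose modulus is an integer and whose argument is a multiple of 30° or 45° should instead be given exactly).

|w| = 6561, arg(w) = 270°
Root modulus = 6561^(1/4) = 9
Root arguments: θ_k = (270° + 360°k)/4 for k = 0, 1, ..., 3
Compute each root as (root modulus)(cos θ_k + i sin θ_k) using full-precision intermediates, then round to 4 decimal places.
Roots: 3.4442 + 8.3149i, -8.3149 + 3.4442i, -3.4442 - 8.3149i, 8.3149 - 3.4442i


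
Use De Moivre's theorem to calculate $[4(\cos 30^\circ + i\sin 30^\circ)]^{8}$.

By De Moivre: z^n = r^n(cos(nθ) + i sin(nθ))
= 4^8(cos(8*30°) + i sin(8*30°))
= 65536(cos 240° + i sin 240°)
= -32768 - 32768*sqrt(3)i


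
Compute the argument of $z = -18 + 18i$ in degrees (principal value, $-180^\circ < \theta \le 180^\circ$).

θ = arctan(b/a) = arctan(18/-18) (quadrant-adjusted) = 135°


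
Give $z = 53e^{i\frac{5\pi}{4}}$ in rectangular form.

a = r cos θ = 53 * -sqrt(2)/2 = -53*sqrt(2)/2
b = r sin θ = 53 * -sqrt(2)/2 = -53*sqrt(2)/2
z = -53*sqrt(2)/2 - (53*sqrt(2)/2)i


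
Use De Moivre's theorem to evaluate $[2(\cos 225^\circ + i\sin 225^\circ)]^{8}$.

By De Moivre: z^n = r^n(cos(nθ) + i sin(nθ))
= 2^8(cos(8*225°) + i sin(8*225°))
= 256(cos 0° + i sin 0°)
= 256


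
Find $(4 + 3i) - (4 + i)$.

(4 - 4) + (3 - 1)i = 2i


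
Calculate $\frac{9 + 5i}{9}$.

Divisor is real, so divide each part by 9:
= 1 + (5/9)i


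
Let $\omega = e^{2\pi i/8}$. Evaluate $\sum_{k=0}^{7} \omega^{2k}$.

Let ζ = ω^2 = e^(2πi·2/8). Since 8 ∤ 2, ζ ≠ 1.
Sum = Σ_{k=0}^{7} ζ^k = (ζ^8 - 1)/(ζ - 1) = (ω^{2·8} - 1)/(ζ - 1) = (1 - 1)/(ζ - 1) = 0


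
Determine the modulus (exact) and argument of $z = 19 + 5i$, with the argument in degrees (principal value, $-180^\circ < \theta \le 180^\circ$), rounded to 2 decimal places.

|z| = sqrt(19^2 + 5^2) = sqrt(386)
arg(z) = arctan(b/a) = arctan(5/19) (quadrant-adjusted) = 14.74°


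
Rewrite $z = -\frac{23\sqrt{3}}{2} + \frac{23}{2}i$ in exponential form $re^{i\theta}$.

r = |z| = sqrt((-23*sqrt(3)/2)^2 + (23/2)^2) = sqrt(1587/4 + 529/4) = sqrt(529) = 23
θ = arctan(b/a) = arctan(11.5/-19.9186) (quadrant-adjusted) = 150° = 5π/6
z = 23e^(i*5π/6)


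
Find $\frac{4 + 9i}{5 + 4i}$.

Multiply numerator and denominator by conjugate (5 - 4i):
= (4 + 9i)(5 - 4i) / (5^2 + 4^2)
= (56 + 29i) / 41
= 56/41 + (29/41)i


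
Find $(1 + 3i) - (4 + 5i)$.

(1 - 4) + (3 - 5)i = -3 - 2i


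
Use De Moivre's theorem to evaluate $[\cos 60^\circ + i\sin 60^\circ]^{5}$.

By De Moivre: z^n = r^n(cos(nθ) + i sin(nθ))
= 1^5(cos(5*60°) + i sin(5*60°))
= 1(cos 300° + i sin 300°)
= 1/2 - (sqrt(3)/2)i


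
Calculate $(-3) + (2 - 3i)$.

(-3 + 2) + (0 + (-3))i = -1 - 3i


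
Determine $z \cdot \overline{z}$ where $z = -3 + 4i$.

z * conjugate(z) = |z|^2 = a^2 + b^2
= (-3)^2 + 4^2 = 25


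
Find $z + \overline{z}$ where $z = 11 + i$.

z + conjugate(z) = (a + bi) + (a - bi) = 2a
= 2 * 11 = 22


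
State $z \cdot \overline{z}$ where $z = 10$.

z * conjugate(z) = |z|^2 = a^2 + b^2
= 10^2 + 0^2 = 100


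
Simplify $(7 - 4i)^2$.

(a + bi)^2 = a^2 - b^2 + 2abi
= 7^2 - (-4)^2 + 2*7*(-4)i
= 33 - 56i


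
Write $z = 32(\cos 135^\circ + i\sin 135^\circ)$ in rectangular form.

a = r cos θ = 32 * -sqrt(2)/2 = -16*sqrt(2)
b = r sin θ = 32 * sqrt(2)/2 = 16*sqrt(2)
z = -16*sqrt(2) + 16*sqrt(2)i


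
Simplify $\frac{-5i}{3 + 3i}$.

Multiply numerator and denominator by conjugate (3 - 3i):
= (-5i)(3 - 3i) / (3^2 + 3^2)
= (-15 - 15i) / 18
Divide through by 3: (-5 - 5i) / 6
= -5/6 - (5/6)i


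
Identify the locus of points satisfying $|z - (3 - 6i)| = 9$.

|z - z0| = r describes a circle centered at z0 with radius r
Here z0 = 3 - 6i and r = 9
Locus: Circle centered at (3, -6) with radius 9


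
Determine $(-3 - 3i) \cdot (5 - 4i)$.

(a1*a2 - b1*b2) + (a1*b2 + b1*a2)i
= (-15 - 12) + (12 + (-15))i
= -27 - 3i


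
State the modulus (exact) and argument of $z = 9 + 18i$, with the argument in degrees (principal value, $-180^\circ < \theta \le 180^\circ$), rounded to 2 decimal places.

|z| = sqrt(9^2 + 18^2) = sqrt(405)
arg(z) = arctan(b/a) = arctan(18/9) (quadrant-adjusted) = 63.43°


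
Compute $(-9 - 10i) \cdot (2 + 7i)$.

(a1*a2 - b1*b2) + (a1*b2 + b1*a2)i
= (-18 - (-70)) + (-63 + (-20))i
= 52 - 83i


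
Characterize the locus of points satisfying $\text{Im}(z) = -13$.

Im(z) = y where z = x + yi; the equation y = -13 is satisfied by all points with that y-coordinate
Locus: Horizontal line y = -13


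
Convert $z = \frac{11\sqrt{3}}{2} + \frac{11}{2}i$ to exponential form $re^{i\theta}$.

r = |z| = sqrt((11*sqrt(3)/2)^2 + (11/2)^2) = sqrt(363/4 + 121/4) = sqrt(121) = 11
θ = arctan(b/a) = arctan(5.5/9.5263) (quadrant-adjusted) = 30° = π/6
z = 11e^(i*π/6)


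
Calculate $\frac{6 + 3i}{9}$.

Divisor is real, so divide each part by 9:
= 2/3 + (1/3)i


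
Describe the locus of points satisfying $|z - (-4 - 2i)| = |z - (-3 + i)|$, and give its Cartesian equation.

|z - z1| = |z - z2| means z is equidistant from z1 and z2,
i.e. the perpendicular bisector of the segment from (-4, -2) to (-3, 1) (midpoint (-7/2, -1/2)).
With z = x + yi, square both sides:
(x - (-4))^2 + (y - (-2))^2 = (x - (-3))^2 + (y - 1)^2
The x^2 and y^2 terms cancel: 2x + 6y = 10 - 20 = -10
Simplify: x + 3y = -5
Locus: Perpendicular bisector of the segment from (-4, -2) to (-3, 1): the line x + 3y = -5


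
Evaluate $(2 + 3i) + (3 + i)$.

(2 + 3) + (3 + 1)i = 5 + 4i


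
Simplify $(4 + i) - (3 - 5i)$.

(4 - 3) + (1 - (-5))i = 1 + 6i


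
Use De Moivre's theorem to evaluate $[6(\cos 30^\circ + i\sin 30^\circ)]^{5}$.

By De Moivre: z^n = r^n(cos(nθ) + i sin(nθ))
= 6^5(cos(5*30°) + i sin(5*30°))
= 7776(cos 150° + i sin 150°)
= -3888*sqrt(3) + 3888i


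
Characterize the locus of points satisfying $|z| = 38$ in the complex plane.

|z| = 38 means sqrt(x^2 + y^2) = 38
This is a circle of radius 38 centered at the origin


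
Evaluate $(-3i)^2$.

(a + bi)^2 = a^2 - b^2 + 2abi
= 0^2 - (-3)^2 + 2*0*(-3)i
= -9


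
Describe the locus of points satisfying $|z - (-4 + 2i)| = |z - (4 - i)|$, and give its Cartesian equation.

|z - z1| = |z - z2| means z is equidistant from z1 and z2,
i.e. the perpendicular bisector of the segment from (-4, 2) to (4, -1) (midpoint (0, 1/2)).
With z = x + yi, square both sides:
(x - (-4))^2 + (y - 2)^2 = (x - 4)^2 + (y - (-1))^2
The x^2 and y^2 terms cancel: 16x + (-6)y = 17 - 20 = -3
Simplify: 16x - 6y = -3
Locus: Perpendicular bisector of the segment from (-4, 2) to (4, -1): the line 16x - 6y = -3


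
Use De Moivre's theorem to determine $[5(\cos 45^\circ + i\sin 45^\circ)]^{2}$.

By De Moivre: z^n = r^n(cos(nθ) + i sin(nθ))
= 5^2(cos(2*45°) + i sin(2*45°))
= 25(cos 90° + i sin 90°)
= 25i


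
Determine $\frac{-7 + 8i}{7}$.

Divisor is real, so divide each part by 7:
= -1 + (8/7)i


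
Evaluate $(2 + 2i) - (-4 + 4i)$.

(2 - (-4)) + (2 - 4)i = 6 - 2i


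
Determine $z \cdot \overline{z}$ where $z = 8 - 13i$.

z * conjugate(z) = |z|^2 = a^2 + b^2
= 8^2 + (-13)^2 = 233


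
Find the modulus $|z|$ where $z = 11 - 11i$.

|z| = sqrt(a^2 + b^2) = sqrt(11^2 + (-11)^2) = sqrt(242) = sqrt(242)
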